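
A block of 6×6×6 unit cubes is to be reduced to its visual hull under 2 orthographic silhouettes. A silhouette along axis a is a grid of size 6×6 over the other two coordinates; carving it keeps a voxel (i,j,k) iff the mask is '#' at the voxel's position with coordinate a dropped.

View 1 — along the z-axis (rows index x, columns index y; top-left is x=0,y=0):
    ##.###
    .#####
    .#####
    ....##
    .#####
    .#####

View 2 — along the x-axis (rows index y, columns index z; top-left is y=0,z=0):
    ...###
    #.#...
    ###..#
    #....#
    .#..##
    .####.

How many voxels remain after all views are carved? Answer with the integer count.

voxel count = 81

start: 6×6×6 = 216 voxels
carve view 1 (along z, XY-mask fill 27/36): 162 voxels remain
carve view 2 (along x, YZ-mask fill 18/36): 81 voxels remain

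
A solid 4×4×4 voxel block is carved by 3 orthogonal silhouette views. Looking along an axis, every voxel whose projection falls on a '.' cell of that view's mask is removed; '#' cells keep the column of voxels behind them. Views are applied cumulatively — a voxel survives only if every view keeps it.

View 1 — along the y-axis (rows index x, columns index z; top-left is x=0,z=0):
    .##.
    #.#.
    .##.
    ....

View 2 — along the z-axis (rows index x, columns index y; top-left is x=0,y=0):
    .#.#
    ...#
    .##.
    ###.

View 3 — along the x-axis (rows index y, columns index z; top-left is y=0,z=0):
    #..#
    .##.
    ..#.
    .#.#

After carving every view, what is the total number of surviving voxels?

start: 4×4×4 = 64 voxels
step 1: project along y, AND mask (6/16) → |grid| = 24
step 2: project along z, AND mask (8/16) → |grid| = 10
step 3: project along x, AND mask (7/16) → |grid| = 6

remaining voxels: 6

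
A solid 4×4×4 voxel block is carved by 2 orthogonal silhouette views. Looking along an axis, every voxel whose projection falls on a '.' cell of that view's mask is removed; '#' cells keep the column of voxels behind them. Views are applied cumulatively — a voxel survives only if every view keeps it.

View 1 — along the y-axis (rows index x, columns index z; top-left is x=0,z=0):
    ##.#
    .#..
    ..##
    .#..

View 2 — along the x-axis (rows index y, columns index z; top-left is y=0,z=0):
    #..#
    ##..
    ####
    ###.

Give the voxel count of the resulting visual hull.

initial block: 4^3 = 64
carve view 1 (along y, XZ-mask fill 7/16): 28 voxels remain
carve view 2 (along x, YZ-mask fill 11/16): 19 voxels remain

19 voxels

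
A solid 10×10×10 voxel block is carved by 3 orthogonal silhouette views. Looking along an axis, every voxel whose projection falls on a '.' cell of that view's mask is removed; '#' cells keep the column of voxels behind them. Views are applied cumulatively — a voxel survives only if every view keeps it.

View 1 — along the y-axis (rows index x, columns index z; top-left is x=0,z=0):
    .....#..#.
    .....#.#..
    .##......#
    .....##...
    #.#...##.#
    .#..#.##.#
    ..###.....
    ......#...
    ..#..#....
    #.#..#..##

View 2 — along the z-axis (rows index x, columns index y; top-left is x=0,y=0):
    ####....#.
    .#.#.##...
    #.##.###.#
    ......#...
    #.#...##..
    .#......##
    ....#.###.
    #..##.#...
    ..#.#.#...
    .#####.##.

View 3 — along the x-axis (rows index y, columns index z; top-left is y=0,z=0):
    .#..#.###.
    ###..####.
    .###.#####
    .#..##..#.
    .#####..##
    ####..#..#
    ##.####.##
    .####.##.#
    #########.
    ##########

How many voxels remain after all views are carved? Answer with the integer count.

|visual hull| = 97

initial block: 10^3 = 1000
after view 1 [y-axis, 30 of 100 cells solid] → remaining = 300
after view 2 [z-axis, 42 of 100 cells solid] → remaining = 133
after view 3 [x-axis, 71 of 100 cells solid] → remaining = 97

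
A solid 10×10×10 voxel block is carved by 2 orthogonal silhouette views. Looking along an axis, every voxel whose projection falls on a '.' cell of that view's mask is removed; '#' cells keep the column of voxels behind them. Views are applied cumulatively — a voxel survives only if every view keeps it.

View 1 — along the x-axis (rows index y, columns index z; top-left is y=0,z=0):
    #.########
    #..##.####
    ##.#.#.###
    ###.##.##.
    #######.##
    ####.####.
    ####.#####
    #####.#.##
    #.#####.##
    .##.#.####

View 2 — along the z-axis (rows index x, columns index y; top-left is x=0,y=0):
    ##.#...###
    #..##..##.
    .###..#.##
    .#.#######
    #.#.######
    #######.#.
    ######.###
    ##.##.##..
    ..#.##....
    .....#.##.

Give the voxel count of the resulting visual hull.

before carving: 1000 voxels (10×10×10)
V1 x: intersect with YZ mask (79 set) -- 790 left
V2 z: intersect with XY mask (62 set) -- 491 left

remaining voxels: 491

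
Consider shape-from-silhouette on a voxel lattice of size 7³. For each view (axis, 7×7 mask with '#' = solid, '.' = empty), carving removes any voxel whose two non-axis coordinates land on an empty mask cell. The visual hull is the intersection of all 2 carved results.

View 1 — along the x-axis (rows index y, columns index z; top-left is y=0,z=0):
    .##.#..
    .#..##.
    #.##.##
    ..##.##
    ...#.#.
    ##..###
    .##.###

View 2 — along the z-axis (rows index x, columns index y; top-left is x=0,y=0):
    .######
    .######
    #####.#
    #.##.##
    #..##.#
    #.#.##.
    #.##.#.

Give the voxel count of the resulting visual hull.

138 voxels

initial block: 7^3 = 343
step 1: project along x, AND mask (27/49) → |grid| = 189
step 2: project along z, AND mask (35/49) → |grid| = 138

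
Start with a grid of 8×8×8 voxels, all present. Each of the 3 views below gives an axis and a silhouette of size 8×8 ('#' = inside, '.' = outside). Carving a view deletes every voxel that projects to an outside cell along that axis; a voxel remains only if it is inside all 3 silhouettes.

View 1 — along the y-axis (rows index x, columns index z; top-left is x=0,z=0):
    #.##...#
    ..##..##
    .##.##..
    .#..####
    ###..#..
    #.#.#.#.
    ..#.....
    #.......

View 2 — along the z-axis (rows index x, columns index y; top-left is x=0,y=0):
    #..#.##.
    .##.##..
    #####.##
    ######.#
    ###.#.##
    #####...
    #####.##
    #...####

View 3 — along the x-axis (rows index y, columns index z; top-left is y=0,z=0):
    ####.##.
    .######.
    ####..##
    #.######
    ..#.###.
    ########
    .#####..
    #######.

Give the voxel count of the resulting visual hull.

remaining voxels: 120

start: 8×8×8 = 512 voxels
step 1: project along y, AND mask (27/64) → |grid| = 216
step 2: project along z, AND mask (45/64) → |grid| = 151
step 3: project along x, AND mask (49/64) → |grid| = 120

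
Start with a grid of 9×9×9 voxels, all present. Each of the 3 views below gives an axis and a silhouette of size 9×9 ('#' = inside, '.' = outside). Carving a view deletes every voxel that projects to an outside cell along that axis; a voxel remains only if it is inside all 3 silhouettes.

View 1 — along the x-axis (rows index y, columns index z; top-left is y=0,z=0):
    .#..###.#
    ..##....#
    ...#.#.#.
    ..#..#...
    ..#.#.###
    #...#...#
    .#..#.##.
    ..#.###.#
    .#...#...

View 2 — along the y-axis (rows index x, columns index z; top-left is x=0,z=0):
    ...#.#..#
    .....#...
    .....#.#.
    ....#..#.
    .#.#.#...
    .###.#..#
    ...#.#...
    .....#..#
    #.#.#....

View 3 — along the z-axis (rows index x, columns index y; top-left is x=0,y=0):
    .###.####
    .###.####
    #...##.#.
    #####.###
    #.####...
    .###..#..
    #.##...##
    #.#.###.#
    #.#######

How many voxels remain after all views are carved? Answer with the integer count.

initial block: 9^3 = 729
carve view 1 (along x, YZ-mask fill 32/81): 288 voxels remain
carve view 2 (along y, XZ-mask fill 23/81): 89 voxels remain
carve view 3 (along z, XY-mask fill 54/81): 57 voxels remain

|visual hull| = 57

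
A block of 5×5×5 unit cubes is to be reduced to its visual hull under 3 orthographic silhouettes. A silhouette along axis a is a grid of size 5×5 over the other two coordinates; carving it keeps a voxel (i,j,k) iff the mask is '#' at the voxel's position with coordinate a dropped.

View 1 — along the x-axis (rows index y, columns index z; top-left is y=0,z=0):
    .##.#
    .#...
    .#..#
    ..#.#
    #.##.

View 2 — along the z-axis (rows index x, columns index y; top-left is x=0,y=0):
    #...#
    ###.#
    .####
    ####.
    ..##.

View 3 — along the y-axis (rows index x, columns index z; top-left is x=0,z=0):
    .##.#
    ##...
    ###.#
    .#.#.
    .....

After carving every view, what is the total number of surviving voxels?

full grid |V| = 125
step 1: project along x, AND mask (11/25) → |grid| = 55
step 2: project along z, AND mask (16/25) → |grid| = 35
step 3: project along y, AND mask (11/25) → |grid| = 18

remaining voxels: 18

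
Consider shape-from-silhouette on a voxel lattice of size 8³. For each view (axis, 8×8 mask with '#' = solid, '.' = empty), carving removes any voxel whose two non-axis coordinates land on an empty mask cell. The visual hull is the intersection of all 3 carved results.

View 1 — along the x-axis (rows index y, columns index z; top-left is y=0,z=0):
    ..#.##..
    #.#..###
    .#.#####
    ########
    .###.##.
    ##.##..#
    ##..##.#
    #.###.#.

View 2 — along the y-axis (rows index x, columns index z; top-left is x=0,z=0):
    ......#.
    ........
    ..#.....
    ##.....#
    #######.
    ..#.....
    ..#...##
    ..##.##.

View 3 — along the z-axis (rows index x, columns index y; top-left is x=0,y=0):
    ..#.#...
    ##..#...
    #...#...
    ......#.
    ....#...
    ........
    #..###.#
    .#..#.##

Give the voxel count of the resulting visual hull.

32 voxels

before carving: 512 voxels (8×8×8)
[1] x-view keeps 42 columns → grid now 336
[2] y-view keeps 20 columns → grid now 103
[3] z-view keeps 18 columns → grid now 32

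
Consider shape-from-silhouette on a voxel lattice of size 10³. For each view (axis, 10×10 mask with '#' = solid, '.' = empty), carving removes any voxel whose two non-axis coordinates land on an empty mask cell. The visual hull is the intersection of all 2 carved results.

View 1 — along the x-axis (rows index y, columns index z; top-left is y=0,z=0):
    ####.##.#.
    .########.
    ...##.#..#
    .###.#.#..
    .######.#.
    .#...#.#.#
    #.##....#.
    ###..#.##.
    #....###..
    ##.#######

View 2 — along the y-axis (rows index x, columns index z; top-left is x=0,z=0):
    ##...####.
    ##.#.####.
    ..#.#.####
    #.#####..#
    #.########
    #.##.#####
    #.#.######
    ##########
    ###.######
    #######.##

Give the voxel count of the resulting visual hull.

456 voxels

start: 10×10×10 = 1000 voxels
step 1: project along x, AND mask (58/100) → |grid| = 580
step 2: project along y, AND mask (79/100) → |grid| = 456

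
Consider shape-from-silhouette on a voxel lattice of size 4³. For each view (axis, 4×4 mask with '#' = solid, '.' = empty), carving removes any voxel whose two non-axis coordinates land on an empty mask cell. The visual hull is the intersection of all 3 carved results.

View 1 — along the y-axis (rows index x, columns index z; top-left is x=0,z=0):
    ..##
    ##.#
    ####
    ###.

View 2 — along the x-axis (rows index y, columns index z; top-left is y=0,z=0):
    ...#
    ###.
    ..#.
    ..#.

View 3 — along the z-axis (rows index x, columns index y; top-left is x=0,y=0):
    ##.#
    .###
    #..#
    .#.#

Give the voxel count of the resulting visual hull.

start: 4×4×4 = 64 voxels
step 1: project along y, AND mask (12/16) → |grid| = 48
step 2: project along x, AND mask (6/16) → |grid| = 18
step 3: project along z, AND mask (10/16) → |grid| = 11

11 voxels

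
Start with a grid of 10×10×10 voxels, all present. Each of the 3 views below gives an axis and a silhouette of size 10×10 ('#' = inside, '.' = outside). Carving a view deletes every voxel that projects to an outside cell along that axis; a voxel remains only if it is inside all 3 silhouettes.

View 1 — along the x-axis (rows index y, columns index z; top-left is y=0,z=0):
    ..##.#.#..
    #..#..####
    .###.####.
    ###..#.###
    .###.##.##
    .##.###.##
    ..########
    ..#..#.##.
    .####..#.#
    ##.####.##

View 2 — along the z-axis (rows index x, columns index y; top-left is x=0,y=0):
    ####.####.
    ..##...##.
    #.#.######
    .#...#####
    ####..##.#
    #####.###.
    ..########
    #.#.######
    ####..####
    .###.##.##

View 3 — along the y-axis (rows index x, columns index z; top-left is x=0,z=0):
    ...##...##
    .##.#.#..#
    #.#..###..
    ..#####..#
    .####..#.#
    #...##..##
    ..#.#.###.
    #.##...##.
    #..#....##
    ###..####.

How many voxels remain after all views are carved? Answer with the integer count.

233 voxels

before carving: 1000 voxels (10×10×10)
[1] x-view keeps 64 columns → grid now 640
[2] z-view keeps 72 columns → grid now 460
[3] y-view keeps 52 columns → grid now 233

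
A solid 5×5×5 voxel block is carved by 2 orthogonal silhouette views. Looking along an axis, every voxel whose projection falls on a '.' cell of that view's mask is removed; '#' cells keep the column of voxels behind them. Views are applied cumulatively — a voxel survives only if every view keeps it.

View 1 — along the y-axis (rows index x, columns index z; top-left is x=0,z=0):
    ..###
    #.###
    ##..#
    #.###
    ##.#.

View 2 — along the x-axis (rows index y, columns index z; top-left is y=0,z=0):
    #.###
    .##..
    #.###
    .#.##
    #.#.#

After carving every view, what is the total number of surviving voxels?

before carving: 125 voxels (5×5×5)
V1 y: intersect with XZ mask (17 set) -- 85 left
V2 x: intersect with YZ mask (16 set) -- 56 left

|visual hull| = 56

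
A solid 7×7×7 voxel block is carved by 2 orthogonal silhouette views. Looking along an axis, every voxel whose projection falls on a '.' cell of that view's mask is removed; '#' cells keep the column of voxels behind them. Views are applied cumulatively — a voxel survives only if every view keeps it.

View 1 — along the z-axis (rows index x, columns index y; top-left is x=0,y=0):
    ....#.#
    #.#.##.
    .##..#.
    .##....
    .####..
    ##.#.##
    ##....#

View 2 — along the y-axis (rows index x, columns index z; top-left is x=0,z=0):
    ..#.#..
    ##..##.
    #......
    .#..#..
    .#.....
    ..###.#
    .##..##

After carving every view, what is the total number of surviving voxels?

63 voxels

start: 7×7×7 = 343 voxels
  1. axis=2 (XY plane), |mask|=23  ⇒  voxels=161
  2. axis=1 (XZ plane), |mask|=18  ⇒  voxels=63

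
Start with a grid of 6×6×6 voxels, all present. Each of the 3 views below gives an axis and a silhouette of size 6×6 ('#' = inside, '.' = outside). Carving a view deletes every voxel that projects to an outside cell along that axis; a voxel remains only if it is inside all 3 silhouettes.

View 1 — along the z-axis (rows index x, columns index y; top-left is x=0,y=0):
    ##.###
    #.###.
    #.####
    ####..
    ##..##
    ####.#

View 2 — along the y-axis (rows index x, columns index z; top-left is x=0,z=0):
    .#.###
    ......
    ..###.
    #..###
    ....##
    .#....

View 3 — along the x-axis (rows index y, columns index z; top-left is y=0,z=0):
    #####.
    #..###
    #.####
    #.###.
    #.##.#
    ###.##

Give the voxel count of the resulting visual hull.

remaining voxels: 48

initial block: 6^3 = 216
  1. axis=2 (XY plane), |mask|=27  ⇒  voxels=162
  2. axis=1 (XZ plane), |mask|=14  ⇒  voxels=64
  3. axis=0 (YZ plane), |mask|=27  ⇒  voxels=48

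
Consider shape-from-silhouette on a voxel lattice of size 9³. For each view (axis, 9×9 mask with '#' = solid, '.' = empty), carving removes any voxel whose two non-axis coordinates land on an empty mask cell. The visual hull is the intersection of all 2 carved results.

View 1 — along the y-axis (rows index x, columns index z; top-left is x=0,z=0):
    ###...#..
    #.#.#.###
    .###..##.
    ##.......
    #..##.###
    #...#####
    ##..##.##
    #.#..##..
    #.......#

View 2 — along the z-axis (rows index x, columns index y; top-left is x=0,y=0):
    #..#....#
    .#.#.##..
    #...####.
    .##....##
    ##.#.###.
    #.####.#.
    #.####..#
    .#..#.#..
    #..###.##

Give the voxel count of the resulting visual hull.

full grid |V| = 729
carve view 1 (along y, XZ-mask fill 41/81): 369 voxels remain
carve view 2 (along z, XY-mask fill 43/81): 201 voxels remain

|visual hull| = 201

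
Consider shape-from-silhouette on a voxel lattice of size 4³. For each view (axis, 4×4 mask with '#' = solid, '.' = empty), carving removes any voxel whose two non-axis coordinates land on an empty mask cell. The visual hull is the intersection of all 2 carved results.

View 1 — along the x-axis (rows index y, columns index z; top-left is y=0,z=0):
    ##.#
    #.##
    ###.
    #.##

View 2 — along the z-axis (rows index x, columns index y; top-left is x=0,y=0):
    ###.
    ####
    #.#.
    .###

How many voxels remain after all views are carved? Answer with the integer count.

36 voxels

initial block: 4^3 = 64
step 1: project along x, AND mask (12/16) → |grid| = 48
step 2: project along z, AND mask (12/16) → |grid| = 36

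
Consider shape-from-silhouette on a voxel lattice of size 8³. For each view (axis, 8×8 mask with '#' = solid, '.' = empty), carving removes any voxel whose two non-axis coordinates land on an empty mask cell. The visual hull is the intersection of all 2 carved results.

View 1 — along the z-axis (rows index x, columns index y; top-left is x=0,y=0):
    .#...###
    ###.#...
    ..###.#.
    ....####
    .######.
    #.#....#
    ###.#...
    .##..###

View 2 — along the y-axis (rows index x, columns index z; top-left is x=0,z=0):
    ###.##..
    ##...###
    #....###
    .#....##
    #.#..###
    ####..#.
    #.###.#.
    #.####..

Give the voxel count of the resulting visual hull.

158 voxels

initial block: 8^3 = 512
carve view 1 (along z, XY-mask fill 34/64): 272 voxels remain
carve view 2 (along y, XZ-mask fill 37/64): 158 voxels remain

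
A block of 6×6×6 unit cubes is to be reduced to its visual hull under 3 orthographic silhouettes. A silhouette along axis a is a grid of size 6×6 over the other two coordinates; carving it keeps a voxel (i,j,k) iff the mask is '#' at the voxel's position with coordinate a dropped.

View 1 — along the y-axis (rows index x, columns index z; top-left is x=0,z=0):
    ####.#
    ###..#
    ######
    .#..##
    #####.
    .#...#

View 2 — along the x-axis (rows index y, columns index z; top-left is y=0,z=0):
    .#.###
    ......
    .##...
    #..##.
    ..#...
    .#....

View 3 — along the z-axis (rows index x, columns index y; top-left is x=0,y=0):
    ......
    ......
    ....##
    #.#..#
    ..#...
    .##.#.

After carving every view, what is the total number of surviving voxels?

full grid |V| = 216
after view 1 [y-axis, 25 of 36 cells solid] → remaining = 150
after view 2 [x-axis, 11 of 36 cells solid] → remaining = 47
after view 3 [z-axis, 9 of 36 cells solid] → remaining = 10

|visual hull| = 10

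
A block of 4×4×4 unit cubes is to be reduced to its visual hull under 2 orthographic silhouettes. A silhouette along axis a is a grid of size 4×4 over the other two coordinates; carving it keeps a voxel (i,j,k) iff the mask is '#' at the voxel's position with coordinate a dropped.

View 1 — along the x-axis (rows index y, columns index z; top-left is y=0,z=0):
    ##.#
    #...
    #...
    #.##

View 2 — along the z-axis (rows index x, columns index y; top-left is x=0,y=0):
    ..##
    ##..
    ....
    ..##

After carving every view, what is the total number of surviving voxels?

start: 4×4×4 = 64 voxels
[1] x-view keeps 8 columns → grid now 32
[2] z-view keeps 6 columns → grid now 12

12 voxels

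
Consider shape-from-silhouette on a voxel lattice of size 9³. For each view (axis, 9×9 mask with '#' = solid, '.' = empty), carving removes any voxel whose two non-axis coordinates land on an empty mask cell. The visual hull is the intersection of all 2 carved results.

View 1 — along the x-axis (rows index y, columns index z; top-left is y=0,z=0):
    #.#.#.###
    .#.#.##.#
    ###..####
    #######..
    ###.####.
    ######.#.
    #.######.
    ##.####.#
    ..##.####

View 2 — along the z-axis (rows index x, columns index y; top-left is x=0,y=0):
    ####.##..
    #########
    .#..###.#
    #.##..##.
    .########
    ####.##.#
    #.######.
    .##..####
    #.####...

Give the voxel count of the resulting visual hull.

start: 9×9×9 = 729 voxels
[1] x-view keeps 59 columns → grid now 531
[2] z-view keeps 58 columns → grid now 383

|visual hull| = 383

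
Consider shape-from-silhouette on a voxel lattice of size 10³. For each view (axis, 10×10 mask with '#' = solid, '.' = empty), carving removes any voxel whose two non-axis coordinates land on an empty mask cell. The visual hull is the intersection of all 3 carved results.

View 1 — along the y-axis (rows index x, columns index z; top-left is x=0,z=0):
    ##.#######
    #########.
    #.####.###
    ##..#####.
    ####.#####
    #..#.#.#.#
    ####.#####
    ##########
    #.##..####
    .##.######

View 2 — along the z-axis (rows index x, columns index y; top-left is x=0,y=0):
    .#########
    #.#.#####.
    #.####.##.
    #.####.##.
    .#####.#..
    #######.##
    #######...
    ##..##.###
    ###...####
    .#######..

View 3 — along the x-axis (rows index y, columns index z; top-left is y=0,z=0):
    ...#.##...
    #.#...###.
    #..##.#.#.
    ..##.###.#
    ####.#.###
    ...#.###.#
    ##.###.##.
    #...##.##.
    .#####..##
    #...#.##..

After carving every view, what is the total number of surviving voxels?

voxel count = 334

initial block: 10^3 = 1000
after view 1 [y-axis, 81 of 100 cells solid] → remaining = 810
after view 2 [z-axis, 73 of 100 cells solid] → remaining = 586
after view 3 [x-axis, 55 of 100 cells solid] → remaining = 334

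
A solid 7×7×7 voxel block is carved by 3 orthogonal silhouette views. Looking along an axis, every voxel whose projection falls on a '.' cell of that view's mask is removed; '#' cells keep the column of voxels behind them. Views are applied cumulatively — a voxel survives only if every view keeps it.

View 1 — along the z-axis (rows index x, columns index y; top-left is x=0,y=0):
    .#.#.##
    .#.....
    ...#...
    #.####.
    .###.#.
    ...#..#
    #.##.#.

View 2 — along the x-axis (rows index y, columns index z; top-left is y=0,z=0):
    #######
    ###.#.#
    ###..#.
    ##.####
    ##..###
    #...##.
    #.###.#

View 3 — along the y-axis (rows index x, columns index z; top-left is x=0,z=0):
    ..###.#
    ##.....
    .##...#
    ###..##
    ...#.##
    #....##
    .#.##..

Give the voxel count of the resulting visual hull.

|visual hull| = 53

full grid |V| = 343
after view 1 [z-axis, 21 of 49 cells solid] → remaining = 147
after view 2 [x-axis, 35 of 49 cells solid] → remaining = 104
after view 3 [y-axis, 23 of 49 cells solid] → remaining = 53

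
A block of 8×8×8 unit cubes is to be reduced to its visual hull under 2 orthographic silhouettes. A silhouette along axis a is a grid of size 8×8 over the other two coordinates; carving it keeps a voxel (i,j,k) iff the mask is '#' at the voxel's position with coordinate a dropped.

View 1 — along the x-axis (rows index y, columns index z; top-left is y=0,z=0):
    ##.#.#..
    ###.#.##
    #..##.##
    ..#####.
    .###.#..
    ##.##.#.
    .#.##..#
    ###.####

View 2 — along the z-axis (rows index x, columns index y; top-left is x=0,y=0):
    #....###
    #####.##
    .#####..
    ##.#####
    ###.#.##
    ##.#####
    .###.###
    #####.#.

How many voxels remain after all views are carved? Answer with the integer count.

|visual hull| = 240

before carving: 512 voxels (8×8×8)
V1 x: intersect with YZ mask (40 set) -- 320 left
V2 z: intersect with XY mask (48 set) -- 240 left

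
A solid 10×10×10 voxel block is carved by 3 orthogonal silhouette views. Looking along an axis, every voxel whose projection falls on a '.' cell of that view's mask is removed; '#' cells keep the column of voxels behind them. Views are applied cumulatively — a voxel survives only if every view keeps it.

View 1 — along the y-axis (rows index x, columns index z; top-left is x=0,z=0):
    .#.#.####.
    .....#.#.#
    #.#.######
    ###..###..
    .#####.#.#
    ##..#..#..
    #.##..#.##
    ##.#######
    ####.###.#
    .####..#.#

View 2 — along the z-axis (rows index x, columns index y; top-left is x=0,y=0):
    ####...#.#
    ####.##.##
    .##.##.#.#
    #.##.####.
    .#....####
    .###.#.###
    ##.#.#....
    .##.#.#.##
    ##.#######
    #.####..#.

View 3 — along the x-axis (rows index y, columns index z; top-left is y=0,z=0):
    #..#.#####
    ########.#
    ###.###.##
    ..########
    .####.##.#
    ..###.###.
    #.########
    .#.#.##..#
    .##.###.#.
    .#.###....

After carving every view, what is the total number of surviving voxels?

voxel count = 272

start: 10×10×10 = 1000 voxels
carve view 1 (along y, XZ-mask fill 63/100): 630 voxels remain
carve view 2 (along z, XY-mask fill 64/100): 399 voxels remain
carve view 3 (along x, YZ-mask fill 69/100): 272 voxels remain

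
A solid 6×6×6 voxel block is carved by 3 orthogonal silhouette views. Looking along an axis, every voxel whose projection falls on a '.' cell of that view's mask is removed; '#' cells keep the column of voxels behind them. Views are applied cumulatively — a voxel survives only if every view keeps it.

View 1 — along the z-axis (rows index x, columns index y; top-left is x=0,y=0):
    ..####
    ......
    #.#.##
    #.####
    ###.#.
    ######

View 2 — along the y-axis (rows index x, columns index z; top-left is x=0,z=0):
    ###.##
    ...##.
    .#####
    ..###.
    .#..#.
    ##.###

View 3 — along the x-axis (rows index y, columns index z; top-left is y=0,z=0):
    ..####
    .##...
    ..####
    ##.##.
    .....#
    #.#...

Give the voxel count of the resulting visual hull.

before carving: 216 voxels (6×6×6)
carve view 1 (along z, XY-mask fill 23/36): 138 voxels remain
carve view 2 (along y, XZ-mask fill 22/36): 93 voxels remain
carve view 3 (along x, YZ-mask fill 17/36): 44 voxels remain

|visual hull| = 44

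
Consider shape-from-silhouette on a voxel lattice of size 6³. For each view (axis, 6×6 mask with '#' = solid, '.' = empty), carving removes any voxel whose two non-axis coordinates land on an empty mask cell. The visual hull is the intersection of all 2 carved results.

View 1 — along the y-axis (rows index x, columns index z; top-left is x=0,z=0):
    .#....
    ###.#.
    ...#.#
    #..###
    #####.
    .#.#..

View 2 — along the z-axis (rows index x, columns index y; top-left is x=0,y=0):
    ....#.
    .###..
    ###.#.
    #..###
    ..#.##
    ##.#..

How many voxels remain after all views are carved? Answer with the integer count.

before carving: 216 voxels (6×6×6)
after view 1 [y-axis, 18 of 36 cells solid] → remaining = 108
after view 2 [z-axis, 18 of 36 cells solid] → remaining = 58

voxel count = 58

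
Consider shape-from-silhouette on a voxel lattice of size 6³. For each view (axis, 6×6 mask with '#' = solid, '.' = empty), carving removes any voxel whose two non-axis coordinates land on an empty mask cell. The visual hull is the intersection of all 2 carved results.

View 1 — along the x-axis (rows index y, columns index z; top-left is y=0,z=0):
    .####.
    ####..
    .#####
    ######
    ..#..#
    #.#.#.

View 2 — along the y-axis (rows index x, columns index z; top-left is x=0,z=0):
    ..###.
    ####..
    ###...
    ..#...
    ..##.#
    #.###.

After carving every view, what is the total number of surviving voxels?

80 voxels

initial block: 6^3 = 216
step 1: project along x, AND mask (24/36) → |grid| = 144
step 2: project along y, AND mask (18/36) → |grid| = 80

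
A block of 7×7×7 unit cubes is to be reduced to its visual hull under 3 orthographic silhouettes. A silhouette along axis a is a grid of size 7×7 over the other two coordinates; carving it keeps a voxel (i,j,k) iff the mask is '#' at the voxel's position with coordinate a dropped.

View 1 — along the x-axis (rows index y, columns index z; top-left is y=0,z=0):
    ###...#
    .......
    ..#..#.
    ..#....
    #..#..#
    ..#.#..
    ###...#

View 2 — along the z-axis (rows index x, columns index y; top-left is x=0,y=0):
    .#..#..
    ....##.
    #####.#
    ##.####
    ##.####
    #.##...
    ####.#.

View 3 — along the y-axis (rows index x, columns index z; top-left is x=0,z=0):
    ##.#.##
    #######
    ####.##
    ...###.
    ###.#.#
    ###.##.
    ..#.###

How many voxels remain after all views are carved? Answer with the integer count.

|visual hull| = 50

start: 7×7×7 = 343 voxels
V1 x: intersect with YZ mask (16 set) -- 112 left
V2 z: intersect with XY mask (30 set) -- 66 left
V3 y: intersect with XZ mask (35 set) -- 50 left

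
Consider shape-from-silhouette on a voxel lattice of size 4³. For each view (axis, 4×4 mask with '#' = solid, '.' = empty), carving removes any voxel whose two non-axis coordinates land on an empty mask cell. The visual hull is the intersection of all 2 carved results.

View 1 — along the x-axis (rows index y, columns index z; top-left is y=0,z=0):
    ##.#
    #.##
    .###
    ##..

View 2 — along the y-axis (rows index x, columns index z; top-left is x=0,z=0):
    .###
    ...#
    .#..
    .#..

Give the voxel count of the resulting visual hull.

full grid |V| = 64
after view 1 [x-axis, 11 of 16 cells solid] → remaining = 44
after view 2 [y-axis, 6 of 16 cells solid] → remaining = 17

remaining voxels: 17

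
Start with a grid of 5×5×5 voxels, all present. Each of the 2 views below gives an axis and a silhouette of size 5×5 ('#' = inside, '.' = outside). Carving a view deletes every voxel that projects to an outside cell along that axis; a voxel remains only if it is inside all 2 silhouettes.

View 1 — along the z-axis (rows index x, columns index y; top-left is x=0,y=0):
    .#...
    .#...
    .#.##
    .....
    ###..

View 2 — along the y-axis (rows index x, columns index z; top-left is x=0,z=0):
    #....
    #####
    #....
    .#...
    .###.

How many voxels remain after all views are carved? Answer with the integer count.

|visual hull| = 18

full grid |V| = 125
after view 1 [z-axis, 8 of 25 cells solid] → remaining = 40
after view 2 [y-axis, 11 of 25 cells solid] → remaining = 18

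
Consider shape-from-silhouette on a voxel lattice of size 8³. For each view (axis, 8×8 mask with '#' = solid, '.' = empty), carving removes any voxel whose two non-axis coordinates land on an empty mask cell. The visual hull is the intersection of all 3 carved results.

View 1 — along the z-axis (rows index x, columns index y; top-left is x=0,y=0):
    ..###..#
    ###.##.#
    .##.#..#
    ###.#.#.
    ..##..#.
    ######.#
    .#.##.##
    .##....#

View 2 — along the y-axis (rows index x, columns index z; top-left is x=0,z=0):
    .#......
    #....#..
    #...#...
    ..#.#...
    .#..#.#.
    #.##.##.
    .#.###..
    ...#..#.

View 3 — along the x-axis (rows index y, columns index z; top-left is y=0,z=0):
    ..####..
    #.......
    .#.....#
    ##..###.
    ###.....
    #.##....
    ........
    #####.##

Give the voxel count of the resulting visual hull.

|visual hull| = 45

start: 8×8×8 = 512 voxels
carve view 1 (along z, XY-mask fill 37/64): 296 voxels remain
carve view 2 (along y, XZ-mask fill 21/64): 104 voxels remain
carve view 3 (along x, YZ-mask fill 25/64): 45 voxels remain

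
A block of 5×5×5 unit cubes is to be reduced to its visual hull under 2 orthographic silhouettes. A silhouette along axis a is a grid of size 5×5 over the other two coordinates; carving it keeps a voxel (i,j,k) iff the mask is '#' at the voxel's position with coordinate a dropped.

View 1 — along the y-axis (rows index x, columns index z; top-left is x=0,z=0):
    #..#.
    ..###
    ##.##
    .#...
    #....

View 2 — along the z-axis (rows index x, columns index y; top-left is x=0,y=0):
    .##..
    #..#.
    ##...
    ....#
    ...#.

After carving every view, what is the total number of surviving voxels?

full grid |V| = 125
carve view 1 (along y, XZ-mask fill 11/25): 55 voxels remain
carve view 2 (along z, XY-mask fill 8/25): 20 voxels remain

voxel count = 20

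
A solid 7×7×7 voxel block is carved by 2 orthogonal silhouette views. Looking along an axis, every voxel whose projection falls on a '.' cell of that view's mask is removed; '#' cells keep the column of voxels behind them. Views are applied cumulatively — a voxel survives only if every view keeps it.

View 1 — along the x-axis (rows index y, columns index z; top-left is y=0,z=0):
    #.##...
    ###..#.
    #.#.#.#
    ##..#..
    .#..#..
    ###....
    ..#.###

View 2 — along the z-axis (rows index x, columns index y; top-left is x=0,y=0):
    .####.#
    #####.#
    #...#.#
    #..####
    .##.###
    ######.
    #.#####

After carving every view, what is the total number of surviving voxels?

116 voxels

initial block: 7^3 = 343
V1 x: intersect with YZ mask (23 set) -- 161 left
V2 z: intersect with XY mask (36 set) -- 116 left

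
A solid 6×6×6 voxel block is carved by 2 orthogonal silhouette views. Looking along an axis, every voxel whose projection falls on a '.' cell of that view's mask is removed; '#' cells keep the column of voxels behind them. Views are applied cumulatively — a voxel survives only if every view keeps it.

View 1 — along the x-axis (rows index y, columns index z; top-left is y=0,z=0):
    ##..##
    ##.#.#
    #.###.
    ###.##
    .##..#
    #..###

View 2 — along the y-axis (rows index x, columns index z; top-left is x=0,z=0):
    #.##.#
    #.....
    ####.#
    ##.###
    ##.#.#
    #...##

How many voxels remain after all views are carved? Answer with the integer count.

start: 6×6×6 = 216 voxels
step 1: project along x, AND mask (24/36) → |grid| = 144
step 2: project along y, AND mask (22/36) → |grid| = 93

|visual hull| = 93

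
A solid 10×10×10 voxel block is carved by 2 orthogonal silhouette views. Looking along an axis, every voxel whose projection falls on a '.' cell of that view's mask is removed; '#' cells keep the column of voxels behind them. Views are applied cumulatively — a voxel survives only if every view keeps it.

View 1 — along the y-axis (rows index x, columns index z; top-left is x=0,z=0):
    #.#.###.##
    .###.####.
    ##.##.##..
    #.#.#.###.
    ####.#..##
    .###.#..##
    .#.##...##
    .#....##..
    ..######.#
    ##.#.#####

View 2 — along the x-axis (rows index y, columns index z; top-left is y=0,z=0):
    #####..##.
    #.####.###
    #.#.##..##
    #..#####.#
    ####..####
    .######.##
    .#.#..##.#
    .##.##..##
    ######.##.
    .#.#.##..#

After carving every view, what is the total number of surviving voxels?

initial block: 10^3 = 1000
  1. axis=1 (XZ plane), |mask|=62  ⇒  voxels=620
  2. axis=0 (YZ plane), |mask|=68  ⇒  voxels=422

voxel count = 422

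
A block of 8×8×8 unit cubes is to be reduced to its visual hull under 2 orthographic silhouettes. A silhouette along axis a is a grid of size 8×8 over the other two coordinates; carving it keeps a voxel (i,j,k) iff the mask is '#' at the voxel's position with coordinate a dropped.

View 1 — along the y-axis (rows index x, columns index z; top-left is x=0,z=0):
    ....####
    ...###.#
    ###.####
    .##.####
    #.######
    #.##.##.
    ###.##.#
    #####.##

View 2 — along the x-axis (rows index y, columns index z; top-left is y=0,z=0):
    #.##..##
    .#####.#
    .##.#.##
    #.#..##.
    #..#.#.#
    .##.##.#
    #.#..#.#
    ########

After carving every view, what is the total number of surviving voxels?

start: 8×8×8 = 512 voxels
V1 y: intersect with XZ mask (46 set) -- 368 left
V2 x: intersect with YZ mask (41 set) -- 242 left

remaining voxels: 242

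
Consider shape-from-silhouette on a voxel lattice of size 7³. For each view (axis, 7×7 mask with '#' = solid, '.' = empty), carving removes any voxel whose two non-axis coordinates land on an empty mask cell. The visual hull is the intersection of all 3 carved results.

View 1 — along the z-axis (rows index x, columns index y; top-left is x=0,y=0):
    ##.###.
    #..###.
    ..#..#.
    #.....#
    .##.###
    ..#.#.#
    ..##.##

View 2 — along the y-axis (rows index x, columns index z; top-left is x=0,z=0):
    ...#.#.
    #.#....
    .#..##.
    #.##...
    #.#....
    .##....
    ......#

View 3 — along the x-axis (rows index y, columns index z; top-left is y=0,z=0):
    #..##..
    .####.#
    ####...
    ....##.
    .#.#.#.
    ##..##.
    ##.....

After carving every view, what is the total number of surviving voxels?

|visual hull| = 24

initial block: 7^3 = 343
V1 z: intersect with XY mask (25 set) -- 175 left
V2 y: intersect with XZ mask (15 set) -- 50 left
V3 x: intersect with YZ mask (23 set) -- 24 left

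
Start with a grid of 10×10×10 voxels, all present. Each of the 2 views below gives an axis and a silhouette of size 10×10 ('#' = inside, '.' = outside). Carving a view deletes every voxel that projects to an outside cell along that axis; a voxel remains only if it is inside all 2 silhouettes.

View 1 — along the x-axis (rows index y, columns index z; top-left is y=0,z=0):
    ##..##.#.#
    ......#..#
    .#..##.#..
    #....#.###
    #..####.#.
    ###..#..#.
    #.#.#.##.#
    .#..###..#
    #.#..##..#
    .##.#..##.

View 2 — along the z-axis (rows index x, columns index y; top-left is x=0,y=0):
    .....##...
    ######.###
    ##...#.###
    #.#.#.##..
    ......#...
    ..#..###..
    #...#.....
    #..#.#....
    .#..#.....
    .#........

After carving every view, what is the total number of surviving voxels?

initial block: 10^3 = 1000
after view 1 [x-axis, 49 of 100 cells solid] → remaining = 490
after view 2 [z-axis, 35 of 100 cells solid] → remaining = 173

voxel count = 173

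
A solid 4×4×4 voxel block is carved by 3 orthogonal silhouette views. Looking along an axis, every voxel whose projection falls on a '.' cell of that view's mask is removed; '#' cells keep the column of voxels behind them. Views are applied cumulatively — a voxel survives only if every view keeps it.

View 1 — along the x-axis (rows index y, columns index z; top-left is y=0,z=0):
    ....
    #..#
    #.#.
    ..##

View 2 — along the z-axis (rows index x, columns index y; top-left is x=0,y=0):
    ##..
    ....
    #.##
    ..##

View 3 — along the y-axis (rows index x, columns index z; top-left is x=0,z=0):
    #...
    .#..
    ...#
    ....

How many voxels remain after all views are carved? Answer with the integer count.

full grid |V| = 64
carve view 1 (along x, YZ-mask fill 6/16): 24 voxels remain
carve view 2 (along z, XY-mask fill 7/16): 10 voxels remain
carve view 3 (along y, XZ-mask fill 3/16): 2 voxels remain

|visual hull| = 2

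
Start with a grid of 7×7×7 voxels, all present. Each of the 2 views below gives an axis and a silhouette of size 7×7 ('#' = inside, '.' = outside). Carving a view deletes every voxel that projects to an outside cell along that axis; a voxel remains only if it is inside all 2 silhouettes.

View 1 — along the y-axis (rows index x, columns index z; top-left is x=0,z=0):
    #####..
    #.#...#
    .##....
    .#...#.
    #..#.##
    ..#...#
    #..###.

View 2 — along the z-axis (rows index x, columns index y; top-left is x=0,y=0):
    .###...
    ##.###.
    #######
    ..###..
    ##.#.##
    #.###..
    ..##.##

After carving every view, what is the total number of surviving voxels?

start: 7×7×7 = 343 voxels
V1 y: intersect with XZ mask (22 set) -- 154 left
V2 z: intersect with XY mask (31 set) -- 94 left

94 voxels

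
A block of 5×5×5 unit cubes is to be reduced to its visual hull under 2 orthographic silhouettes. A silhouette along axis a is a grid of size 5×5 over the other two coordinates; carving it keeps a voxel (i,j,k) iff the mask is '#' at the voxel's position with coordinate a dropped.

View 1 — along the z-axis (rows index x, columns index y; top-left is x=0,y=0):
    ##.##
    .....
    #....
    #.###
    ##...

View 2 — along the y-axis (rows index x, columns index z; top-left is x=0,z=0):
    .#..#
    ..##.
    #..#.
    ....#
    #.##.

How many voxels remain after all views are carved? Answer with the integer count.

before carving: 125 voxels (5×5×5)
  1. axis=2 (XY plane), |mask|=11  ⇒  voxels=55
  2. axis=1 (XZ plane), |mask|=10  ⇒  voxels=20

|visual hull| = 20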